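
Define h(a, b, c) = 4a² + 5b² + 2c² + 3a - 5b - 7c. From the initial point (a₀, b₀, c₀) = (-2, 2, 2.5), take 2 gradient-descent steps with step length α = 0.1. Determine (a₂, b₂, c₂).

∇h = (8a + 3, 10b - 5, 4c - 7)
Step 1: at (-2, 2, 2.5), ∇h = (-13, 15, 3) → (-2, 2, 2.5) − 0.1·(-13, 15, 3) = (-0.7, 0.5, 2.2)
Step 2: at (-0.7, 0.5, 2.2), ∇h = (-2.6, 0, 1.8) → (-0.7, 0.5, 2.2) − 0.1·(-2.6, 0, 1.8) = (-0.44, 0.5, 2.02)

(-0.44, 0.5, 2.02)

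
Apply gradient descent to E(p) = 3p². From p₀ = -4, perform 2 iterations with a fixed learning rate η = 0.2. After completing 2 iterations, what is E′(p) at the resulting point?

E′(p) = 6p
Step 1: E′(-4) = -24; p₁ = -4 − 0.2·(-24) = 0.8
Step 2: E′(0.8) = 4.8; p₂ = 0.8 − 0.2·4.8 = -0.16
E′(p) at (-0.16) = -0.96

-0.96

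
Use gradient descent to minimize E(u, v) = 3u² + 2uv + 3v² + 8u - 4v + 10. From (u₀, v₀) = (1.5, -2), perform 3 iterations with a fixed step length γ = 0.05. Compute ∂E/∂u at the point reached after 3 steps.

6.656

∇E = (6u + 2v + 8, 2u + 6v - 4)
Step 1: at (1.5, -2), ∇E = (13, -13) → (1.5, -2) − 0.05·(13, -13) = (0.85, -1.35)
Step 2: at (0.85, -1.35), ∇E = (10.4, -10.4) → (0.85, -1.35) − 0.05·(10.4, -10.4) = (0.33, -0.83)
Step 3: at (0.33, -0.83), ∇E = (8.32, -8.32) → (0.33, -0.83) − 0.05·(8.32, -8.32) = (-0.086, -0.414)
∂E/∂u at (-0.086, -0.414) = 6.656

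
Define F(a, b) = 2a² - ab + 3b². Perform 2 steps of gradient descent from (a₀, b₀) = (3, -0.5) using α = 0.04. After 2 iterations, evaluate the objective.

8.96537856

∇F = (4a - b, -a + 6b)
(a₁, b₁) = (3, -0.5) − 0.04·(12.5, -6) = (2.5, -0.26)
(a₂, b₂) = (2.5, -0.26) − 0.04·(10.26, -4.06) = (2.0896, -0.0976)
F(2.0896, -0.0976) = 8.96537856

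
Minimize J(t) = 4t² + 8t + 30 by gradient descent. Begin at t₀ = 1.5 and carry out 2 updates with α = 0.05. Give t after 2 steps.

-0.1

J′(t) = 8t + 8
t₁ = 1.5 − 0.05·20 = 0.5
t₂ = 0.5 − 0.05·12 = -0.1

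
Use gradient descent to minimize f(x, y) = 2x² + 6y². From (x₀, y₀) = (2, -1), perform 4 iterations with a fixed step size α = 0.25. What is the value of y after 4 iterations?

-16

∇f = (4x, 12y)
Step 1: at (2, -1), ∇f = (8, -12) → (2, -1) − 0.25·(8, -12) = (0, 2)
Step 2: at (0, 2), ∇f = (0, 24) → (0, 2) − 0.25·(0, 24) = (0, -4)
Step 3: at (0, -4), ∇f = (0, -48) → (0, -4) − 0.25·(0, -48) = (0, 8)
Step 4: at (0, 8), ∇f = (0, 96) → (0, 8) − 0.25·(0, 96) = (0, -16)
y = -16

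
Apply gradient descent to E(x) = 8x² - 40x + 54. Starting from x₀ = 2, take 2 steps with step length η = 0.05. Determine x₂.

E′(x) = 16x - 40
Step 1: E′(2) = -8; x₁ = 2 − 0.05·(-8) = 2.4
Step 2: E′(2.4) = -1.6; x₂ = 2.4 − 0.05·(-1.6) = 2.48

2.48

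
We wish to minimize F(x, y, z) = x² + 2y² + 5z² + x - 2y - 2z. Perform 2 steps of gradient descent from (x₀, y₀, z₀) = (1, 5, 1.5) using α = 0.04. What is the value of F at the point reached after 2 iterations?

∇F = (2x + 1, 4y - 2, 10z - 2)
Step 1: at (1, 5, 1.5), ∇F = (3, 18, 13) → (1, 5, 1.5) − 0.04·(3, 18, 13) = (0.88, 4.28, 0.98)
Step 2: at (0.88, 4.28, 0.98), ∇F = (2.76, 15.12, 7.8) → (0.88, 4.28, 0.98) − 0.04·(2.76, 15.12, 7.8) = (0.7696, 3.6752, 0.668)
F(0.7696, 3.6752, 0.668) = 21.92079424

21.92079424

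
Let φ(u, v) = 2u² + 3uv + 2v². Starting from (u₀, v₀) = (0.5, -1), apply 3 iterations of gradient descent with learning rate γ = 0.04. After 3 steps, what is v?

-0.756864

∇φ = (4u + 3v, 3u + 4v)
(u₁, v₁) = (0.5, -1) − 0.04·(-1, -2.5) = (0.54, -0.9)
(u₂, v₂) = (0.54, -0.9) − 0.04·(-0.54, -1.98) = (0.5616, -0.8208)
(u₃, v₃) = (0.5616, -0.8208) − 0.04·(-0.216, -1.5984) = (0.57024, -0.756864)
v = -0.756864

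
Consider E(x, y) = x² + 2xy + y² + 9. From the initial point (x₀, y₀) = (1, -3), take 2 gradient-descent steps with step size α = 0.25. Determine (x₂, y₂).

∇E = (2x + 2y, 2x + 2y)
Step 1: at (1, -3), ∇E = (-4, -4) → (1, -3) − 0.25·(-4, -4) = (2, -2)
Step 2: at (2, -2), ∇E = (0, 0) → (2, -2) − 0.25·(0, 0) = (2, -2)

(2, -2)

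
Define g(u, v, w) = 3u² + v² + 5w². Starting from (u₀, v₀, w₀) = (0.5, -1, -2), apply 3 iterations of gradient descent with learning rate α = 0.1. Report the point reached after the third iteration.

(0.032, -0.512, 0)

∇g = (6u, 2v, 10w)
Step 1: at (0.5, -1, -2), ∇g = (3, -2, -20) → (0.5, -1, -2) − 0.1·(3, -2, -20) = (0.2, -0.8, 0)
Step 2: at (0.2, -0.8, 0), ∇g = (1.2, -1.6, 0) → (0.2, -0.8, 0) − 0.1·(1.2, -1.6, 0) = (0.08, -0.64, 0)
Step 3: at (0.08, -0.64, 0), ∇g = (0.48, -1.28, 0) → (0.08, -0.64, 0) − 0.1·(0.48, -1.28, 0) = (0.032, -0.512, 0)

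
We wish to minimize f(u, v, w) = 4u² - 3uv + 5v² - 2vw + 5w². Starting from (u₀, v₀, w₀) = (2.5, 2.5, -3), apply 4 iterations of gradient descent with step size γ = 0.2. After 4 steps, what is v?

∇f = (8u - 3v, -3u + 10v - 2w, -2v + 10w)
Step 1: at (2.5, 2.5, -3), ∇f = (12.5, 23.5, -35) → (2.5, 2.5, -3) − 0.2·(12.5, 23.5, -35) = (0, -2.2, 4)
Step 2: at (0, -2.2, 4), ∇f = (6.6, -30, 44.4) → (0, -2.2, 4) − 0.2·(6.6, -30, 44.4) = (-1.32, 3.8, -4.88)
Step 3: at (-1.32, 3.8, -4.88), ∇f = (-21.96, 51.72, -56.4) → (-1.32, 3.8, -4.88) − 0.2·(-21.96, 51.72, -56.4) = (3.072, -6.544, 6.4)
Step 4: at (3.072, -6.544, 6.4), ∇f = (44.208, -87.456, 77.088) → (3.072, -6.544, 6.4) − 0.2·(44.208, -87.456, 77.088) = (-5.7696, 10.9472, -9.0176)
v = 10.9472

10.9472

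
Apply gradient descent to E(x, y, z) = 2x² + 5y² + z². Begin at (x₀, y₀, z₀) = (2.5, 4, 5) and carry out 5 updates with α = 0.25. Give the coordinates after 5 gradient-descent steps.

∇E = (4x, 10y, 2z)
Step 1: at (2.5, 4, 5), ∇E = (10, 40, 10) → (2.5, 4, 5) − 0.25·(10, 40, 10) = (0, -6, 2.5)
Step 2: at (0, -6, 2.5), ∇E = (0, -60, 5) → (0, -6, 2.5) − 0.25·(0, -60, 5) = (0, 9, 1.25)
Step 3: at (0, 9, 1.25), ∇E = (0, 90, 2.5) → (0, 9, 1.25) − 0.25·(0, 90, 2.5) = (0, -13.5, 0.625)
Step 4: at (0, -13.5, 0.625), ∇E = (0, -135, 1.25) → (0, -13.5, 0.625) − 0.25·(0, -135, 1.25) = (0, 20.25, 0.3125)
Step 5: at (0, 20.25, 0.3125), ∇E = (0, 202.5, 0.625) → (0, 20.25, 0.3125) − 0.25·(0, 202.5, 0.625) = (0, -30.375, 0.15625)

(0, -30.375, 0.15625)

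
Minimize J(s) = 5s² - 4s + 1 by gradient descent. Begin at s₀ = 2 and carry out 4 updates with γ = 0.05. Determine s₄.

J′(s) = 10s - 4
s₁ = 2 − 0.05·16 = 1.2
s₂ = 1.2 − 0.05·8 = 0.8
s₃ = 0.8 − 0.05·4 = 0.6
s₄ = 0.6 − 0.05·2 = 0.5

0.5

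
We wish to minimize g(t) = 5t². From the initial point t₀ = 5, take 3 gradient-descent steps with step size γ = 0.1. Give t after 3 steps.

g′(t) = 10t
t₁ = 5 − 0.1·50 = 0
t₂ = 0 − 0.1·0 = 0
t₃ = 0 − 0.1·0 = 0

0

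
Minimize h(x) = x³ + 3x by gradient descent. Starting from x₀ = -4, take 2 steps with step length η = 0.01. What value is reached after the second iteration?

h′(x) = 3x² + 3
x₁ = -4 − 0.01·51 = -4.51
x₂ = -4.51 − 0.01·64.0203 = -5.150203

-5.150203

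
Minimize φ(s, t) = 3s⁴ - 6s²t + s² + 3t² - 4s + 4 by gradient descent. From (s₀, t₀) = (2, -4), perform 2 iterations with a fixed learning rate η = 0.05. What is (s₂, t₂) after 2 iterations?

(264.0416, 16.208)

∇φ = (12s³ - 12st + 2s - 4, -6s² + 6t)
(s₁, t₁) = (2, -4) − 0.05·(192, -48) = (-7.6, -1.6)
(s₂, t₂) = (-7.6, -1.6) − 0.05·(-5432.832, -356.16) = (264.0416, 16.208)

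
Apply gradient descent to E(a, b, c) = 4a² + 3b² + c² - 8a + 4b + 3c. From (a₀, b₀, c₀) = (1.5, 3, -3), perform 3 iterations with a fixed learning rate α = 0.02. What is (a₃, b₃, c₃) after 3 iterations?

∇E = (8a - 8, 6b + 4, 2c + 3)
Step 1: at (1.5, 3, -3), ∇E = (4, 22, -3) → (1.5, 3, -3) − 0.02·(4, 22, -3) = (1.42, 2.56, -2.94)
Step 2: at (1.42, 2.56, -2.94), ∇E = (3.36, 19.36, -2.88) → (1.42, 2.56, -2.94) − 0.02·(3.36, 19.36, -2.88) = (1.3528, 2.1728, -2.8824)
Step 3: at (1.3528, 2.1728, -2.8824), ∇E = (2.8224, 17.0368, -2.7648) → (1.3528, 2.1728, -2.8824) − 0.02·(2.8224, 17.0368, -2.7648) = (1.296352, 1.832064, -2.827104)

(1.296352, 1.832064, -2.827104)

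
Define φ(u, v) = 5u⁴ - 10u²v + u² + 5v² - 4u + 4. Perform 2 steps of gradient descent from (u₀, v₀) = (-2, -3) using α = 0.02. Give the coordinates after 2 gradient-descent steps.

∇φ = (20u³ - 20uv + 2u - 4, -10u² + 10v)
(u₁, v₁) = (-2, -3) − 0.02·(-288, -70) = (3.76, -1.6)
(u₂, v₂) = (3.76, -1.6) − 0.02·(1186.98752, -157.376) = (-19.9797504, 1.54752)

(-19.9797504, 1.54752)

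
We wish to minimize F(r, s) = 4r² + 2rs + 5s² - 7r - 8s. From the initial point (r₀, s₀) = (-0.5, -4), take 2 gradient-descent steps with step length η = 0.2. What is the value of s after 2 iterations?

∇F = (8r + 2s - 7, 2r + 10s - 8)
(r₁, s₁) = (-0.5, -4) − 0.2·(-19, -49) = (3.3, 5.8)
(r₂, s₂) = (3.3, 5.8) − 0.2·(31, 56.6) = (-2.9, -5.52)
s = -5.52

-5.52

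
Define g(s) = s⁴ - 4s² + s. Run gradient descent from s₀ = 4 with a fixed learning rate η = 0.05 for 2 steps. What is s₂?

g′(s) = 4s³ - 8s + 1
Step 1: g′(4) = 225; s₁ = 4 − 0.05·225 = -7.25
Step 2: g′(-7.25) = -1465.3125; s₂ = -7.25 − 0.05·(-1465.3125) = 66.015625

66.015625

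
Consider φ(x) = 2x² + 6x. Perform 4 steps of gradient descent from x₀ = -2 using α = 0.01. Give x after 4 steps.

φ′(x) = 4x + 6
Step 1: φ′(-2) = -2; x₁ = -2 − 0.01·(-2) = -1.98
Step 2: φ′(-1.98) = -1.92; x₂ = -1.98 − 0.01·(-1.92) = -1.9608
Step 3: φ′(-1.9608) = -1.8432; x₃ = -1.9608 − 0.01·(-1.8432) = -1.942368
Step 4: φ′(-1.942368) = -1.769472; x₄ = -1.942368 − 0.01·(-1.769472) = -1.92467328

-1.92467328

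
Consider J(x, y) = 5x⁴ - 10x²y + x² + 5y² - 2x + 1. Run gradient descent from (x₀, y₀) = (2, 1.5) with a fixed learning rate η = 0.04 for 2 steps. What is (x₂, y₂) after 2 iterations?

(1.2055296, 3.23056)

∇J = (20x³ - 20xy + 2x - 2, -10x² + 10y)
Step 1: at (2, 1.5), ∇J = (102, -25) → (2, 1.5) − 0.04·(102, -25) = (-2.08, 2.5)
Step 2: at (-2.08, 2.5), ∇J = (-82.13824, -18.264) → (-2.08, 2.5) − 0.04·(-82.13824, -18.264) = (1.2055296, 3.23056)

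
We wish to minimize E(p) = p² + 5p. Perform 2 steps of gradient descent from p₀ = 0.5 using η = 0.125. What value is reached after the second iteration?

E′(p) = 2p + 5
Step 1: E′(0.5) = 6; p₁ = 0.5 − 0.125·6 = -0.25
Step 2: E′(-0.25) = 4.5; p₂ = -0.25 − 0.125·4.5 = -0.8125

-0.8125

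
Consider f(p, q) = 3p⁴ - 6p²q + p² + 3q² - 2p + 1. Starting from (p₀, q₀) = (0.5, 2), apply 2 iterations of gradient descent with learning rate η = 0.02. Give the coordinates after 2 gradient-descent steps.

∇f = (12p³ - 12pq + 2p - 2, -6p² + 6q)
(p₁, q₁) = (0.5, 2) − 0.02·(-11.5, 10.5) = (0.73, 1.79)
(p₂, q₂) = (0.73, 1.79) − 0.02·(-11.552196, 7.5426) = (0.96104392, 1.639148)

(0.96104392, 1.639148)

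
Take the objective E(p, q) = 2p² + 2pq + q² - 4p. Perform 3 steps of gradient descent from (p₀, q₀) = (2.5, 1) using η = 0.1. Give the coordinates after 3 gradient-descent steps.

∇E = (4p + 2q - 4, 2p + 2q)
Step 1: at (2.5, 1), ∇E = (8, 7) → (2.5, 1) − 0.1·(8, 7) = (1.7, 0.3)
Step 2: at (1.7, 0.3), ∇E = (3.4, 4) → (1.7, 0.3) − 0.1·(3.4, 4) = (1.36, -0.1)
Step 3: at (1.36, -0.1), ∇E = (1.24, 2.52) → (1.36, -0.1) − 0.1·(1.24, 2.52) = (1.236, -0.352)

(1.236, -0.352)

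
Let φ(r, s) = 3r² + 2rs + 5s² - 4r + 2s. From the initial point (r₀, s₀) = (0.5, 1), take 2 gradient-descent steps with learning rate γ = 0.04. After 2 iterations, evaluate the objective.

∇φ = (6r + 2s - 4, 2r + 10s + 2)
(r₁, s₁) = (0.5, 1) − 0.04·(1, 13) = (0.46, 0.48)
(r₂, s₂) = (0.46, 0.48) − 0.04·(-0.28, 7.72) = (0.4712, 0.1712)
φ(0.4712, 0.1712) = -0.5684256

-0.5684256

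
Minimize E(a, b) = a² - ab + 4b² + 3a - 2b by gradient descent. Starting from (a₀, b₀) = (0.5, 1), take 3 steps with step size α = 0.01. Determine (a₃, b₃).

∇E = (2a - b + 3, -a + 8b - 2)
(a₁, b₁) = (0.5, 1) − 0.01·(3, 5.5) = (0.47, 0.945)
(a₂, b₂) = (0.47, 0.945) − 0.01·(2.995, 5.09) = (0.44005, 0.8941)
(a₃, b₃) = (0.44005, 0.8941) − 0.01·(2.986, 4.71275) = (0.41019, 0.8469725)

(0.41019, 0.8469725)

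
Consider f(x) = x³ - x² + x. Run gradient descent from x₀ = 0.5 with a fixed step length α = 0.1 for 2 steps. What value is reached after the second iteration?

0.3558125

f′(x) = 3x² - 2x + 1
Step 1: f′(0.5) = 0.75; x₁ = 0.5 − 0.1·0.75 = 0.425
Step 2: f′(0.425) = 0.691875; x₂ = 0.425 − 0.1·0.691875 = 0.3558125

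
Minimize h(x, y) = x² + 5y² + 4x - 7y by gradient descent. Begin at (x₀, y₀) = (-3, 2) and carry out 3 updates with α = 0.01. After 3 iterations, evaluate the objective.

-1.073481169136

∇h = (2x + 4, 10y - 7)
Step 1: at (-3, 2), ∇h = (-2, 13) → (-3, 2) − 0.01·(-2, 13) = (-2.98, 1.87)
Step 2: at (-2.98, 1.87), ∇h = (-1.96, 11.7) → (-2.98, 1.87) − 0.01·(-1.96, 11.7) = (-2.9604, 1.753)
Step 3: at (-2.9604, 1.753), ∇h = (-1.9208, 10.53) → (-2.9604, 1.753) − 0.01·(-1.9208, 10.53) = (-2.941192, 1.6477)
h(-2.941192, 1.6477) = -1.073481169136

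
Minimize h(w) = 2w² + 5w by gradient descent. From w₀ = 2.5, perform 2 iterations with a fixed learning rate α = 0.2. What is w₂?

-1.1

h′(w) = 4w + 5
w₁ = 2.5 − 0.2·15 = -0.5
w₂ = -0.5 − 0.2·3 = -1.1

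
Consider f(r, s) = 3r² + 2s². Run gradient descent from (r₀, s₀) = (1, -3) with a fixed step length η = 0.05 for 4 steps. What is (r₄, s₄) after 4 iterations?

∇f = (6r, 4s)
(r₁, s₁) = (1, -3) − 0.05·(6, -12) = (0.7, -2.4)
(r₂, s₂) = (0.7, -2.4) − 0.05·(4.2, -9.6) = (0.49, -1.92)
(r₃, s₃) = (0.49, -1.92) − 0.05·(2.94, -7.68) = (0.343, -1.536)
(r₄, s₄) = (0.343, -1.536) − 0.05·(2.058, -6.144) = (0.2401, -1.2288)

(0.2401, -1.2288)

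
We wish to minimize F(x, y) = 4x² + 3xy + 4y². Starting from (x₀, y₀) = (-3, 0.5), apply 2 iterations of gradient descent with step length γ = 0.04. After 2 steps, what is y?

∇F = (8x + 3y, 3x + 8y)
(x₁, y₁) = (-3, 0.5) − 0.04·(-22.5, -5) = (-2.1, 0.7)
(x₂, y₂) = (-2.1, 0.7) − 0.04·(-14.7, -0.7) = (-1.512, 0.728)
y = 0.728

0.728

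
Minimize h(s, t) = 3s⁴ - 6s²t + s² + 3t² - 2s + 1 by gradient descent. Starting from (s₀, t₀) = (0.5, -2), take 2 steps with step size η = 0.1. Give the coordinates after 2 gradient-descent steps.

(0.69125, 0.0775)

∇h = (12s³ - 12st + 2s - 2, -6s² + 6t)
Step 1: at (0.5, -2), ∇h = (12.5, -13.5) → (0.5, -2) − 0.1·(12.5, -13.5) = (-0.75, -0.65)
Step 2: at (-0.75, -0.65), ∇h = (-14.4125, -7.275) → (-0.75, -0.65) − 0.1·(-14.4125, -7.275) = (0.69125, 0.0775)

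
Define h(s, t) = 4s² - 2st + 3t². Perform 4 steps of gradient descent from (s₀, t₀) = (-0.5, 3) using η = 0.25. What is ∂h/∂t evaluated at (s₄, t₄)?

28.5625

∇h = (8s - 2t, -2s + 6t)
Step 1: at (-0.5, 3), ∇h = (-10, 19) → (-0.5, 3) − 0.25·(-10, 19) = (2, -1.75)
Step 2: at (2, -1.75), ∇h = (19.5, -14.5) → (2, -1.75) − 0.25·(19.5, -14.5) = (-2.875, 1.875)
Step 3: at (-2.875, 1.875), ∇h = (-26.75, 17) → (-2.875, 1.875) − 0.25·(-26.75, 17) = (3.8125, -2.375)
Step 4: at (3.8125, -2.375), ∇h = (35.25, -21.875) → (3.8125, -2.375) − 0.25·(35.25, -21.875) = (-5, 3.09375)
∂h/∂t at (-5, 3.09375) = 28.5625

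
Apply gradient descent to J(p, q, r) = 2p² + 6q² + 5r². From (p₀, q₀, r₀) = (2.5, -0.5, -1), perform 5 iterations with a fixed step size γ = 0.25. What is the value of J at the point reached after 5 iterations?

1824.3251953125

∇J = (4p, 12q, 10r)
(p₁, q₁, r₁) = (2.5, -0.5, -1) − 0.25·(10, -6, -10) = (0, 1, 1.5)
(p₂, q₂, r₂) = (0, 1, 1.5) − 0.25·(0, 12, 15) = (0, -2, -2.25)
(p₃, q₃, r₃) = (0, -2, -2.25) − 0.25·(0, -24, -22.5) = (0, 4, 3.375)
(p₄, q₄, r₄) = (0, 4, 3.375) − 0.25·(0, 48, 33.75) = (0, -8, -5.0625)
(p₅, q₅, r₅) = (0, -8, -5.0625) − 0.25·(0, -96, -50.625) = (0, 16, 7.59375)
J(0, 16, 7.59375) = 1824.3251953125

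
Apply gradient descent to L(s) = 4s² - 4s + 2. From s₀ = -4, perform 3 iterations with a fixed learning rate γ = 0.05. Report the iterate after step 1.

L′(s) = 8s - 4
Step 1: L′(-4) = -36; s₁ = -4 − 0.05·(-36) = -2.2

-2.2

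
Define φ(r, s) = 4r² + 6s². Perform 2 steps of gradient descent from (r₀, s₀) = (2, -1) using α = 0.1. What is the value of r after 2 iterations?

∇φ = (8r, 12s)
(r₁, s₁) = (2, -1) − 0.1·(16, -12) = (0.4, 0.2)
(r₂, s₂) = (0.4, 0.2) − 0.1·(3.2, 2.4) = (0.08, -0.04)
r = 0.08

0.08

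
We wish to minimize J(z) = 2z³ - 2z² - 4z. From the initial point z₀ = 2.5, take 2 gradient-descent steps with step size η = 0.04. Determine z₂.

J′(z) = 6z² - 4z - 4
Step 1: J′(2.5) = 23.5; z₁ = 2.5 − 0.04·23.5 = 1.56
Step 2: J′(1.56) = 4.3616; z₂ = 1.56 − 0.04·4.3616 = 1.385536

1.385536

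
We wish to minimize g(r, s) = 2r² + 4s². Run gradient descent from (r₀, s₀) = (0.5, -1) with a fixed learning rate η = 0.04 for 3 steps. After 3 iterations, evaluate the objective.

∇g = (4r, 8s)
Step 1: at (0.5, -1), ∇g = (2, -8) → (0.5, -1) − 0.04·(2, -8) = (0.42, -0.68)
Step 2: at (0.42, -0.68), ∇g = (1.68, -5.44) → (0.42, -0.68) − 0.04·(1.68, -5.44) = (0.3528, -0.4624)
Step 3: at (0.3528, -0.4624), ∇g = (1.4112, -3.6992) → (0.3528, -0.4624) − 0.04·(1.4112, -3.6992) = (0.296352, -0.314432)
g(0.296352, -0.314432) = 0.571118946304

0.571118946304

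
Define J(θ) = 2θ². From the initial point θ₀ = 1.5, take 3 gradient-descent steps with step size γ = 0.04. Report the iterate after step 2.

J′(θ) = 4θ
θ₁ = 1.5 − 0.04·6 = 1.26
θ₂ = 1.26 − 0.04·5.04 = 1.0584

1.0584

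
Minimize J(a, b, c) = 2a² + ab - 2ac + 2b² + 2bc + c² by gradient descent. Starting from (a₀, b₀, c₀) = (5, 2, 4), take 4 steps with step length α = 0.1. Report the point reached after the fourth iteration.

(2.5241, -2.0866, 3.9546)

∇J = (4a + b - 2c, a + 4b + 2c, -2a + 2b + 2c)
Step 1: at (5, 2, 4), ∇J = (14, 21, 2) → (5, 2, 4) − 0.1·(14, 21, 2) = (3.6, -0.1, 3.8)
Step 2: at (3.6, -0.1, 3.8), ∇J = (6.7, 10.8, 0.2) → (3.6, -0.1, 3.8) − 0.1·(6.7, 10.8, 0.2) = (2.93, -1.18, 3.78)
Step 3: at (2.93, -1.18, 3.78), ∇J = (2.98, 5.77, -0.66) → (2.93, -1.18, 3.78) − 0.1·(2.98, 5.77, -0.66) = (2.632, -1.757, 3.846)
Step 4: at (2.632, -1.757, 3.846), ∇J = (1.079, 3.296, -1.086) → (2.632, -1.757, 3.846) − 0.1·(1.079, 3.296, -1.086) = (2.5241, -2.0866, 3.9546)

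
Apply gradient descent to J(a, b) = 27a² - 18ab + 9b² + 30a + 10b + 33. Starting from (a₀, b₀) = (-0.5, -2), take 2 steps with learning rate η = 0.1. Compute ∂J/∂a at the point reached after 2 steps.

1040.52

∇J = (54a - 18b + 30, -18a + 18b + 10)
(a₁, b₁) = (-0.5, -2) − 0.1·(39, -17) = (-4.4, -0.3)
(a₂, b₂) = (-4.4, -0.3) − 0.1·(-202.2, 83.8) = (15.82, -8.68)
∂J/∂a at (15.82, -8.68) = 1040.52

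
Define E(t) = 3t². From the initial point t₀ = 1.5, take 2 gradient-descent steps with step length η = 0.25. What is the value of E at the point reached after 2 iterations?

E′(t) = 6t
t₁ = 1.5 − 0.25·9 = -0.75
t₂ = -0.75 − 0.25·(-4.5) = 0.375
E(0.375) = 0.421875

0.421875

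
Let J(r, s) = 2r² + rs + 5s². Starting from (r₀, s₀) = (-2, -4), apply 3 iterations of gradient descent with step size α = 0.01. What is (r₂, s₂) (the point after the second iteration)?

(-1.769, -3.2032)

∇J = (4r + s, r + 10s)
Step 1: at (-2, -4), ∇J = (-12, -42) → (-2, -4) − 0.01·(-12, -42) = (-1.88, -3.58)
Step 2: at (-1.88, -3.58), ∇J = (-11.1, -37.68) → (-1.88, -3.58) − 0.01·(-11.1, -37.68) = (-1.769, -3.2032)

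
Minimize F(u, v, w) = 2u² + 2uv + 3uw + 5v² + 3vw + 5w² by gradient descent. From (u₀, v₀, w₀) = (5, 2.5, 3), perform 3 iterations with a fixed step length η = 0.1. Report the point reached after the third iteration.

∇F = (4u + 2v + 3w, 2u + 10v + 3w, 3u + 3v + 10w)
Step 1: at (5, 2.5, 3), ∇F = (34, 44, 52.5) → (5, 2.5, 3) − 0.1·(34, 44, 52.5) = (1.6, -1.9, -2.25)
Step 2: at (1.6, -1.9, -2.25), ∇F = (-4.15, -22.55, -23.4) → (1.6, -1.9, -2.25) − 0.1·(-4.15, -22.55, -23.4) = (2.015, 0.355, 0.09)
Step 3: at (2.015, 0.355, 0.09), ∇F = (9.04, 7.85, 8.01) → (2.015, 0.355, 0.09) − 0.1·(9.04, 7.85, 8.01) = (1.111, -0.43, -0.711)

(1.111, -0.43, -0.711)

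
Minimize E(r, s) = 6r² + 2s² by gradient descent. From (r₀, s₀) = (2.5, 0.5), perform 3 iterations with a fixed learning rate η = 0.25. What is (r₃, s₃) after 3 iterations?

∇E = (12r, 4s)
(r₁, s₁) = (2.5, 0.5) − 0.25·(30, 2) = (-5, 0)
(r₂, s₂) = (-5, 0) − 0.25·(-60, 0) = (10, 0)
(r₃, s₃) = (10, 0) − 0.25·(120, 0) = (-20, 0)

(-20, 0)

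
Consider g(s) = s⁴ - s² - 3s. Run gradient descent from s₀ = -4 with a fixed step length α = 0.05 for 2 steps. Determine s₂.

-115.450275

g′(s) = 4s³ - 2s - 3
s₁ = -4 − 0.05·(-251) = 8.55
s₂ = 8.55 − 0.05·2480.0055 = -115.450275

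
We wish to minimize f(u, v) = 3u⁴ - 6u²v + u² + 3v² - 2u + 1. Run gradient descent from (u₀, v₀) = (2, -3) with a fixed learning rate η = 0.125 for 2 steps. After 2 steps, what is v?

∇f = (12u³ - 12uv + 2u - 2, -6u² + 6v)
(u₁, v₁) = (2, -3) − 0.125·(170, -42) = (-19.25, 2.25)
(u₂, v₂) = (-19.25, 2.25) − 0.125·(-85120.6875, -2209.875) = (10620.8359375, 278.484375)
v = 278.484375

278.484375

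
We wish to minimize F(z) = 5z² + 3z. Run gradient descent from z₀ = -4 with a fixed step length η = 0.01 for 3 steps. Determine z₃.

-2.9973

F′(z) = 10z + 3
Step 1: F′(-4) = -37; z₁ = -4 − 0.01·(-37) = -3.63
Step 2: F′(-3.63) = -33.3; z₂ = -3.63 − 0.01·(-33.3) = -3.297
Step 3: F′(-3.297) = -29.97; z₃ = -3.297 − 0.01·(-29.97) = -2.9973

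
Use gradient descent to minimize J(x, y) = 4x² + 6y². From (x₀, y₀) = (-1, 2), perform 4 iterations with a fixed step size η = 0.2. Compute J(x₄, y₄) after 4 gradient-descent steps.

354.25655808

∇J = (8x, 12y)
Step 1: at (-1, 2), ∇J = (-8, 24) → (-1, 2) − 0.2·(-8, 24) = (0.6, -2.8)
Step 2: at (0.6, -2.8), ∇J = (4.8, -33.6) → (0.6, -2.8) − 0.2·(4.8, -33.6) = (-0.36, 3.92)
Step 3: at (-0.36, 3.92), ∇J = (-2.88, 47.04) → (-0.36, 3.92) − 0.2·(-2.88, 47.04) = (0.216, -5.488)
Step 4: at (0.216, -5.488), ∇J = (1.728, -65.856) → (0.216, -5.488) − 0.2·(1.728, -65.856) = (-0.1296, 7.6832)
J(-0.1296, 7.6832) = 354.25655808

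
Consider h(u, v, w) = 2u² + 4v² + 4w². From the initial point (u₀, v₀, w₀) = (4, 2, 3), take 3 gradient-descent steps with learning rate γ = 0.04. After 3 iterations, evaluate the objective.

16.38264610816

∇h = (4u, 8v, 8w)
Step 1: at (4, 2, 3), ∇h = (16, 16, 24) → (4, 2, 3) − 0.04·(16, 16, 24) = (3.36, 1.36, 2.04)
Step 2: at (3.36, 1.36, 2.04), ∇h = (13.44, 10.88, 16.32) → (3.36, 1.36, 2.04) − 0.04·(13.44, 10.88, 16.32) = (2.8224, 0.9248, 1.3872)
Step 3: at (2.8224, 0.9248, 1.3872), ∇h = (11.2896, 7.3984, 11.0976) → (2.8224, 0.9248, 1.3872) − 0.04·(11.2896, 7.3984, 11.0976) = (2.370816, 0.628864, 0.943296)
h(2.370816, 0.628864, 0.943296) = 16.38264610816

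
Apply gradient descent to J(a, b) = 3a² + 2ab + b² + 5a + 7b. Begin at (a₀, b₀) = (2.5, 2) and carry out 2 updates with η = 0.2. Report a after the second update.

-0.06

∇J = (6a + 2b + 5, 2a + 2b + 7)
Step 1: at (2.5, 2), ∇J = (24, 16) → (2.5, 2) − 0.2·(24, 16) = (-2.3, -1.2)
Step 2: at (-2.3, -1.2), ∇J = (-11.2, 0) → (-2.3, -1.2) − 0.2·(-11.2, 0) = (-0.06, -1.2)
a = -0.06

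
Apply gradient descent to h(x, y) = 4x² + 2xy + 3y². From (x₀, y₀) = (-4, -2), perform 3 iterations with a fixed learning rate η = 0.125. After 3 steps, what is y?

0.03125

∇h = (8x + 2y, 2x + 6y)
Step 1: at (-4, -2), ∇h = (-36, -20) → (-4, -2) − 0.125·(-36, -20) = (0.5, 0.5)
Step 2: at (0.5, 0.5), ∇h = (5, 4) → (0.5, 0.5) − 0.125·(5, 4) = (-0.125, 0)
Step 3: at (-0.125, 0), ∇h = (-1, -0.25) → (-0.125, 0) − 0.125·(-1, -0.25) = (0, 0.03125)
y = 0.03125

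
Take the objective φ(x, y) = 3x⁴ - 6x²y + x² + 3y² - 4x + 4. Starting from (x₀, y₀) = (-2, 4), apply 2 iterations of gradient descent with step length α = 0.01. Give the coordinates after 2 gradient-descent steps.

∇φ = (12x³ - 12xy + 2x - 4, -6x² + 6y)
Step 1: at (-2, 4), ∇φ = (-8, 0) → (-2, 4) − 0.01·(-8, 0) = (-1.92, 4)
Step 2: at (-1.92, 4), ∇φ = (-0.614656, 1.8816) → (-1.92, 4) − 0.01·(-0.614656, 1.8816) = (-1.91385344, 3.981184)

(-1.91385344, 3.981184)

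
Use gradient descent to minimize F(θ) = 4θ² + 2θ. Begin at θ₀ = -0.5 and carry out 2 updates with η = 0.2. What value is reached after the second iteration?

-0.34

F′(θ) = 8θ + 2
Step 1: F′(-0.5) = -2; θ₁ = -0.5 − 0.2·(-2) = -0.1
Step 2: F′(-0.1) = 1.2; θ₂ = -0.1 − 0.2·1.2 = -0.34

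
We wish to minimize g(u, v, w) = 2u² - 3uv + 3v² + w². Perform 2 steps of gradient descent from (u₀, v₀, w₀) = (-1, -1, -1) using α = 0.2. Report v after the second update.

∇g = (4u - 3v, -3u + 6v, 2w)
Step 1: at (-1, -1, -1), ∇g = (-1, -3, -2) → (-1, -1, -1) − 0.2·(-1, -3, -2) = (-0.8, -0.4, -0.6)
Step 2: at (-0.8, -0.4, -0.6), ∇g = (-2, 0, -1.2) → (-0.8, -0.4, -0.6) − 0.2·(-2, 0, -1.2) = (-0.4, -0.4, -0.36)
v = -0.4

-0.4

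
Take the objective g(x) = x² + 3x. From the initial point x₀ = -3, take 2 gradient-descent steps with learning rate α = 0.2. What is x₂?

-2.04

g′(x) = 2x + 3
Step 1: g′(-3) = -3; x₁ = -3 − 0.2·(-3) = -2.4
Step 2: g′(-2.4) = -1.8; x₂ = -2.4 − 0.2·(-1.8) = -2.04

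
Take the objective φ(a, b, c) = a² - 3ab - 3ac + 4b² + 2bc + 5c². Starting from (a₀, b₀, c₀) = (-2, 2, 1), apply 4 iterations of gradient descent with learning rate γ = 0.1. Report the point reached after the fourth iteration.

∇φ = (2a - 3b - 3c, -3a + 8b + 2c, -3a + 2b + 10c)
Step 1: at (-2, 2, 1), ∇φ = (-13, 24, 20) → (-2, 2, 1) − 0.1·(-13, 24, 20) = (-0.7, -0.4, -1)
Step 2: at (-0.7, -0.4, -1), ∇φ = (2.8, -3.1, -8.7) → (-0.7, -0.4, -1) − 0.1·(2.8, -3.1, -8.7) = (-0.98, -0.09, -0.13)
Step 3: at (-0.98, -0.09, -0.13), ∇φ = (-1.3, 1.96, 1.46) → (-0.98, -0.09, -0.13) − 0.1·(-1.3, 1.96, 1.46) = (-0.85, -0.286, -0.276)
Step 4: at (-0.85, -0.286, -0.276), ∇φ = (-0.014, -0.29, -0.782) → (-0.85, -0.286, -0.276) − 0.1·(-0.014, -0.29, -0.782) = (-0.8486, -0.257, -0.1978)

(-0.8486, -0.257, -0.1978)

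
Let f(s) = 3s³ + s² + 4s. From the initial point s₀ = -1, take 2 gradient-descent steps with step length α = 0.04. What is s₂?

-2.231296

f′(s) = 9s² + 2s + 4
Step 1: f′(-1) = 11; s₁ = -1 − 0.04·11 = -1.44
Step 2: f′(-1.44) = 19.7824; s₂ = -1.44 − 0.04·19.7824 = -2.231296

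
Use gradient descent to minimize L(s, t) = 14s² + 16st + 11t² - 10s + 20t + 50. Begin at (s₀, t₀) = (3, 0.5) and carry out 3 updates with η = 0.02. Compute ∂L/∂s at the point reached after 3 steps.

-2.5632

∇L = (28s + 16t - 10, 16s + 22t + 20)
(s₁, t₁) = (3, 0.5) − 0.02·(82, 79) = (1.36, -1.08)
(s₂, t₂) = (1.36, -1.08) − 0.02·(10.8, 18) = (1.144, -1.44)
(s₃, t₃) = (1.144, -1.44) − 0.02·(-1.008, 6.624) = (1.16416, -1.57248)
∂L/∂s at (1.16416, -1.57248) = -2.5632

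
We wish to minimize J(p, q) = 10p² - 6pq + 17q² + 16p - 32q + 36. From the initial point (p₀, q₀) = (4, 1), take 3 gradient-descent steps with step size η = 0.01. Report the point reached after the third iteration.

∇J = (20p - 6q + 16, -6p + 34q - 32)
Step 1: at (4, 1), ∇J = (90, -22) → (4, 1) − 0.01·(90, -22) = (3.1, 1.22)
Step 2: at (3.1, 1.22), ∇J = (70.68, -9.12) → (3.1, 1.22) − 0.01·(70.68, -9.12) = (2.3932, 1.3112)
Step 3: at (2.3932, 1.3112), ∇J = (55.9968, -1.7784) → (2.3932, 1.3112) − 0.01·(55.9968, -1.7784) = (1.833232, 1.328984)

(1.833232, 1.328984)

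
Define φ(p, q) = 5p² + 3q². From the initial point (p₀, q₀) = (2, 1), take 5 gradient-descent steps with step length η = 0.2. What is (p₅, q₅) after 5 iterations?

(-2, -0.00032)

∇φ = (10p, 6q)
(p₁, q₁) = (2, 1) − 0.2·(20, 6) = (-2, -0.2)
(p₂, q₂) = (-2, -0.2) − 0.2·(-20, -1.2) = (2, 0.04)
(p₃, q₃) = (2, 0.04) − 0.2·(20, 0.24) = (-2, -0.008)
(p₄, q₄) = (-2, -0.008) − 0.2·(-20, -0.048) = (2, 0.0016)
(p₅, q₅) = (2, 0.0016) − 0.2·(20, 0.0096) = (-2, -0.00032)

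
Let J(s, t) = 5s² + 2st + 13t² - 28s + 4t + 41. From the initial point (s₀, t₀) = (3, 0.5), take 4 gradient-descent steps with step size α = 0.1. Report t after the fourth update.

5.7352

∇J = (10s + 2t - 28, 2s + 26t + 4)
Step 1: at (3, 0.5), ∇J = (3, 23) → (3, 0.5) − 0.1·(3, 23) = (2.7, -1.8)
Step 2: at (2.7, -1.8), ∇J = (-4.6, -37.4) → (2.7, -1.8) − 0.1·(-4.6, -37.4) = (3.16, 1.94)
Step 3: at (3.16, 1.94), ∇J = (7.48, 60.76) → (3.16, 1.94) − 0.1·(7.48, 60.76) = (2.412, -4.136)
Step 4: at (2.412, -4.136), ∇J = (-12.152, -98.712) → (2.412, -4.136) − 0.1·(-12.152, -98.712) = (3.6272, 5.7352)
t = 5.7352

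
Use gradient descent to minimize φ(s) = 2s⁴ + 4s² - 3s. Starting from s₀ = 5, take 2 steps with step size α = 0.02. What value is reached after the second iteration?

610.76595584

φ′(s) = 8s³ + 8s - 3
Step 1: φ′(5) = 1037; s₁ = 5 − 0.02·1037 = -15.74
Step 2: φ′(-15.74) = -31325.297792; s₂ = -15.74 − 0.02·(-31325.297792) = 610.76595584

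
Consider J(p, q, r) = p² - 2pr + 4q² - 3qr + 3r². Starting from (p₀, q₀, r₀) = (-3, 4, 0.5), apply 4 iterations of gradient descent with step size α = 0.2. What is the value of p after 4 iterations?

-0.1488

∇J = (2p - 2r, 8q - 3r, -2p - 3q + 6r)
Step 1: at (-3, 4, 0.5), ∇J = (-7, 30.5, -3) → (-3, 4, 0.5) − 0.2·(-7, 30.5, -3) = (-1.6, -2.1, 1.1)
Step 2: at (-1.6, -2.1, 1.1), ∇J = (-5.4, -20.1, 16.1) → (-1.6, -2.1, 1.1) − 0.2·(-5.4, -20.1, 16.1) = (-0.52, 1.92, -2.12)
Step 3: at (-0.52, 1.92, -2.12), ∇J = (3.2, 21.72, -17.44) → (-0.52, 1.92, -2.12) − 0.2·(3.2, 21.72, -17.44) = (-1.16, -2.424, 1.368)
Step 4: at (-1.16, -2.424, 1.368), ∇J = (-5.056, -23.496, 17.8) → (-1.16, -2.424, 1.368) − 0.2·(-5.056, -23.496, 17.8) = (-0.1488, 2.2752, -2.192)
p = -0.1488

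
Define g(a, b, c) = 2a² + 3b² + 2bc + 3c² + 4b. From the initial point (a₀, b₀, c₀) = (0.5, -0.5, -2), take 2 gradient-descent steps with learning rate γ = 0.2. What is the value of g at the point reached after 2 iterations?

∇g = (4a, 6b + 2c + 4, 2b + 6c)
Step 1: at (0.5, -0.5, -2), ∇g = (2, -3, -13) → (0.5, -0.5, -2) − 0.2·(2, -3, -13) = (0.1, 0.1, 0.6)
Step 2: at (0.1, 0.1, 0.6), ∇g = (0.4, 5.8, 3.8) → (0.1, 0.1, 0.6) − 0.2·(0.4, 5.8, 3.8) = (0.02, -1.06, -0.16)
g(0.02, -1.06, -0.16) = -0.4524

-0.4524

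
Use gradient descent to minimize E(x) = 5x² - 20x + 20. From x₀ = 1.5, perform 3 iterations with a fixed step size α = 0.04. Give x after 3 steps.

1.892

E′(x) = 10x - 20
Step 1: E′(1.5) = -5; x₁ = 1.5 − 0.04·(-5) = 1.7
Step 2: E′(1.7) = -3; x₂ = 1.7 − 0.04·(-3) = 1.82
Step 3: E′(1.82) = -1.8; x₃ = 1.82 − 0.04·(-1.8) = 1.892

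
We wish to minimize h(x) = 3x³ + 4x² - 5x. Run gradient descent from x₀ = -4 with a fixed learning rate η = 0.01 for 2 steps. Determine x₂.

h′(x) = 9x² + 8x - 5
Step 1: h′(-4) = 107; x₁ = -4 − 0.01·107 = -5.07
Step 2: h′(-5.07) = 185.7841; x₂ = -5.07 − 0.01·185.7841 = -6.927841

-6.927841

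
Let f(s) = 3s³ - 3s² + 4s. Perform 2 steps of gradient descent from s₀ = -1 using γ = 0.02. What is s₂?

f′(s) = 9s² - 6s + 4
Step 1: f′(-1) = 19; s₁ = -1 − 0.02·19 = -1.38
Step 2: f′(-1.38) = 29.4196; s₂ = -1.38 − 0.02·29.4196 = -1.968392

-1.968392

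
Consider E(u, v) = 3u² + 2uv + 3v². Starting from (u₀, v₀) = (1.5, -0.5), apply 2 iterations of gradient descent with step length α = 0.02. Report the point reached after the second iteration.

(1.1992, -0.4936)

∇E = (6u + 2v, 2u + 6v)
(u₁, v₁) = (1.5, -0.5) − 0.02·(8, 0) = (1.34, -0.5)
(u₂, v₂) = (1.34, -0.5) − 0.02·(7.04, -0.32) = (1.1992, -0.4936)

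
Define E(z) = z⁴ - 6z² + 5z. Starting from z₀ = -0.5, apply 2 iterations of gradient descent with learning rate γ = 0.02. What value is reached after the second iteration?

E′(z) = 4z³ - 12z + 5
Step 1: E′(-0.5) = 10.5; z₁ = -0.5 − 0.02·10.5 = -0.71
Step 2: E′(-0.71) = 12.088356; z₂ = -0.71 − 0.02·12.088356 = -0.95176712

-0.95176712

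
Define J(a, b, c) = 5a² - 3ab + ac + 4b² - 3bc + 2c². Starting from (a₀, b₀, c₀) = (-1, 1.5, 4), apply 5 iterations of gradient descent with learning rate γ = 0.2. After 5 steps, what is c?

∇J = (10a - 3b + c, -3a + 8b - 3c, a - 3b + 4c)
Step 1: at (-1, 1.5, 4), ∇J = (-10.5, 3, 10.5) → (-1, 1.5, 4) − 0.2·(-10.5, 3, 10.5) = (1.1, 0.9, 1.9)
Step 2: at (1.1, 0.9, 1.9), ∇J = (10.2, -1.8, 6) → (1.1, 0.9, 1.9) − 0.2·(10.2, -1.8, 6) = (-0.94, 1.26, 0.7)
Step 3: at (-0.94, 1.26, 0.7), ∇J = (-12.48, 10.8, -1.92) → (-0.94, 1.26, 0.7) − 0.2·(-12.48, 10.8, -1.92) = (1.556, -0.9, 1.084)
Step 4: at (1.556, -0.9, 1.084), ∇J = (19.344, -15.12, 8.592) → (1.556, -0.9, 1.084) − 0.2·(19.344, -15.12, 8.592) = (-2.3128, 2.124, -0.6344)
Step 5: at (-2.3128, 2.124, -0.6344), ∇J = (-30.1344, 25.8336, -11.2224) → (-2.3128, 2.124, -0.6344) − 0.2·(-30.1344, 25.8336, -11.2224) = (3.71408, -3.04272, 1.61008)
c = 1.61008

1.61008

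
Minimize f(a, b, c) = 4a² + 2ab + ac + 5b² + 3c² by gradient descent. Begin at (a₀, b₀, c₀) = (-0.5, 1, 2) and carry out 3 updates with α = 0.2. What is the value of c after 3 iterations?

-0.168

∇f = (8a + 2b + c, 2a + 10b, a + 6c)
(a₁, b₁, c₁) = (-0.5, 1, 2) − 0.2·(0, 9, 11.5) = (-0.5, -0.8, -0.3)
(a₂, b₂, c₂) = (-0.5, -0.8, -0.3) − 0.2·(-5.9, -9, -2.3) = (0.68, 1, 0.16)
(a₃, b₃, c₃) = (0.68, 1, 0.16) − 0.2·(7.6, 11.36, 1.64) = (-0.84, -1.272, -0.168)
c = -0.168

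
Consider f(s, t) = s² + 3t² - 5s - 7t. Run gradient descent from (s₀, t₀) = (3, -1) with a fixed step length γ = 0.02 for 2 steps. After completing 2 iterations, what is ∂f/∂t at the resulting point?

∇f = (2s - 5, 6t - 7)
(s₁, t₁) = (3, -1) − 0.02·(1, -13) = (2.98, -0.74)
(s₂, t₂) = (2.98, -0.74) − 0.02·(0.96, -11.44) = (2.9608, -0.5112)
∂f/∂t at (2.9608, -0.5112) = -10.0672

-10.0672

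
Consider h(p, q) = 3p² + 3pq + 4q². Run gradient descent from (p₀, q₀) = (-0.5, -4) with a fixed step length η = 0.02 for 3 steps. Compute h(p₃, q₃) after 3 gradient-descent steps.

20.706429234144

∇h = (6p + 3q, 3p + 8q)
Step 1: at (-0.5, -4), ∇h = (-15, -33.5) → (-0.5, -4) − 0.02·(-15, -33.5) = (-0.2, -3.33)
Step 2: at (-0.2, -3.33), ∇h = (-11.19, -27.24) → (-0.2, -3.33) − 0.02·(-11.19, -27.24) = (0.0238, -2.7852)
Step 3: at (0.0238, -2.7852), ∇h = (-8.2128, -22.2102) → (0.0238, -2.7852) − 0.02·(-8.2128, -22.2102) = (0.188056, -2.340996)
h(0.188056, -2.340996) = 20.706429234144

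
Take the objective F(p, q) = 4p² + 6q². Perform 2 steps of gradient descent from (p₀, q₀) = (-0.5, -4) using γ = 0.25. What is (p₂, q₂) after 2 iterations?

∇F = (8p, 12q)
Step 1: at (-0.5, -4), ∇F = (-4, -48) → (-0.5, -4) − 0.25·(-4, -48) = (0.5, 8)
Step 2: at (0.5, 8), ∇F = (4, 96) → (0.5, 8) − 0.25·(4, 96) = (-0.5, -16)

(-0.5, -16)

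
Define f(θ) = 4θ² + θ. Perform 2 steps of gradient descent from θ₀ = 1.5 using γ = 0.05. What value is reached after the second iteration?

f′(θ) = 8θ + 1
Step 1: f′(1.5) = 13; θ₁ = 1.5 − 0.05·13 = 0.85
Step 2: f′(0.85) = 7.8; θ₂ = 0.85 − 0.05·7.8 = 0.46

0.46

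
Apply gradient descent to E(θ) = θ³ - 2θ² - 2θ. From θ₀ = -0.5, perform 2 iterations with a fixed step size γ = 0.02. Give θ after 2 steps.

-0.5321135

E′(θ) = 3θ² - 4θ - 2
Step 1: E′(-0.5) = 0.75; θ₁ = -0.5 − 0.02·0.75 = -0.515
Step 2: E′(-0.515) = 0.855675; θ₂ = -0.515 − 0.02·0.855675 = -0.5321135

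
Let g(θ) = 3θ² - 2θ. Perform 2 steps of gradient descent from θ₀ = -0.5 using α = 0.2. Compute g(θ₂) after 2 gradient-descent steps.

g′(θ) = 6θ - 2
Step 1: g′(-0.5) = -5; θ₁ = -0.5 − 0.2·(-5) = 0.5
Step 2: g′(0.5) = 1; θ₂ = 0.5 − 0.2·1 = 0.3
g(0.3) = -0.33

-0.33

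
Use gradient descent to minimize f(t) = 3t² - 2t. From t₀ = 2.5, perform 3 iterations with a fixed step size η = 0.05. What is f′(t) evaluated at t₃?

f′(t) = 6t - 2
t₁ = 2.5 − 0.05·13 = 1.85
t₂ = 1.85 − 0.05·9.1 = 1.395
t₃ = 1.395 − 0.05·6.37 = 1.0765
f′(t) at (1.0765) = 4.459

4.459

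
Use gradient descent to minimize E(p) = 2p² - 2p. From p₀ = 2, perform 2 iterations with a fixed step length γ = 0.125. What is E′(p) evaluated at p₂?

E′(p) = 4p - 2
Step 1: E′(2) = 6; p₁ = 2 − 0.125·6 = 1.25
Step 2: E′(1.25) = 3; p₂ = 1.25 − 0.125·3 = 0.875
E′(p) at (0.875) = 1.5

1.5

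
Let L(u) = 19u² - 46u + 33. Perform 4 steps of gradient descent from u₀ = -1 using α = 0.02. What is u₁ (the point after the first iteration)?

L′(u) = 38u - 46
u₁ = -1 − 0.02·(-84) = 0.68

0.68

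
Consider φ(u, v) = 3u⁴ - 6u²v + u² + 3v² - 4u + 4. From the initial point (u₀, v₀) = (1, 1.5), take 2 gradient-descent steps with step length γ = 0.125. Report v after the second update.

∇φ = (12u³ - 12uv + 2u - 4, -6u² + 6v)
Step 1: at (1, 1.5), ∇φ = (-8, 3) → (1, 1.5) − 0.125·(-8, 3) = (2, 1.125)
Step 2: at (2, 1.125), ∇φ = (69, -17.25) → (2, 1.125) − 0.125·(69, -17.25) = (-6.625, 3.28125)
v = 3.28125

3.28125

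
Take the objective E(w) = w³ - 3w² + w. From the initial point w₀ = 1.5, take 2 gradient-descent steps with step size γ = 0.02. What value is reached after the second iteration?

1.5484625

E′(w) = 3w² - 6w + 1
w₁ = 1.5 − 0.02·(-1.25) = 1.525
w₂ = 1.525 − 0.02·(-1.173125) = 1.5484625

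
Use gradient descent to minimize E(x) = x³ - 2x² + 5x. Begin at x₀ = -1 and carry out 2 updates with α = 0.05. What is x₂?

-2.554

E′(x) = 3x² - 4x + 5
Step 1: E′(-1) = 12; x₁ = -1 − 0.05·12 = -1.6
Step 2: E′(-1.6) = 19.08; x₂ = -1.6 − 0.05·19.08 = -2.554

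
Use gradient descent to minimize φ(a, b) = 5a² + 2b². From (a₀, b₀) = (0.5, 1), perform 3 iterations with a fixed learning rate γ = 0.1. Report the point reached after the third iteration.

∇φ = (10a, 4b)
(a₁, b₁) = (0.5, 1) − 0.1·(5, 4) = (0, 0.6)
(a₂, b₂) = (0, 0.6) − 0.1·(0, 2.4) = (0, 0.36)
(a₃, b₃) = (0, 0.36) − 0.1·(0, 1.44) = (0, 0.216)

(0, 0.216)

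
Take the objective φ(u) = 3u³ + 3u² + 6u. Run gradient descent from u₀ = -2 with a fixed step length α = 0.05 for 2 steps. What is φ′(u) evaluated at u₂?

φ′(u) = 9u² + 6u + 6
u₁ = -2 − 0.05·30 = -3.5
u₂ = -3.5 − 0.05·95.25 = -8.2625
φ′(u) at (-8.2625) = 570.84515625

570.84515625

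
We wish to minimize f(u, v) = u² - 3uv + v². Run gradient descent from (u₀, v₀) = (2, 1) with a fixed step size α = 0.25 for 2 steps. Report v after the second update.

2.3125

∇f = (2u - 3v, -3u + 2v)
Step 1: at (2, 1), ∇f = (1, -4) → (2, 1) − 0.25·(1, -4) = (1.75, 2)
Step 2: at (1.75, 2), ∇f = (-2.5, -1.25) → (1.75, 2) − 0.25·(-2.5, -1.25) = (2.375, 2.3125)
v = 2.3125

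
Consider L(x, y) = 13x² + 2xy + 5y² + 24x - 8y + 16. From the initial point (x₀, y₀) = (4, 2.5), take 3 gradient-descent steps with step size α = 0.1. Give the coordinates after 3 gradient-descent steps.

∇L = (26x + 2y + 24, 2x + 10y - 8)
(x₁, y₁) = (4, 2.5) − 0.1·(133, 25) = (-9.3, 0)
(x₂, y₂) = (-9.3, 0) − 0.1·(-217.8, -26.6) = (12.48, 2.66)
(x₃, y₃) = (12.48, 2.66) − 0.1·(353.8, 43.56) = (-22.9, -1.696)

(-22.9, -1.696)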